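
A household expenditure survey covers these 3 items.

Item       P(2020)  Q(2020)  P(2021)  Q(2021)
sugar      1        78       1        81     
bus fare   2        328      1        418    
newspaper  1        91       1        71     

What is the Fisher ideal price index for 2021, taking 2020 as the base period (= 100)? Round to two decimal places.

Laspeyres component (base-period weights):
ΣP(2021)Q(2020) = 1×78 + 1×328 + 1×91 = 78 + 328 + 91 = 497
ΣP(2020)Q(2020) = 1×78 + 2×328 + 1×91 = 78 + 656 + 91 = 825
L = 497 / 825 × 100 = 60.2424
Paasche component (current-period weights):
ΣP(2021)Q(2021) = 1×81 + 1×418 + 1×71 = 81 + 418 + 71 = 570
ΣP(2020)Q(2021) = 1×81 + 2×418 + 1×71 = 81 + 836 + 71 = 988
P = 570 / 988 × 100 = 57.6923
Fisher = √(L × P) = √(60.2424 × 57.6923) = 58.9536

58.95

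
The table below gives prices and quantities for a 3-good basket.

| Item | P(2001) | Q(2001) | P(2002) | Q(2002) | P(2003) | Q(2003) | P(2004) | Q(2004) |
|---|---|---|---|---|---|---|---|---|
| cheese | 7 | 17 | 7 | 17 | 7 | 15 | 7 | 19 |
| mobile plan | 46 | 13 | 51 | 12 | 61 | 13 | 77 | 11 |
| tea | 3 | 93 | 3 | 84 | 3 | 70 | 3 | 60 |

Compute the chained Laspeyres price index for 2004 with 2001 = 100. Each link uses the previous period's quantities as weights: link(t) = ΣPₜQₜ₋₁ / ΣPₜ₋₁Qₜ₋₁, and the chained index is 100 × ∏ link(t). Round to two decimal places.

Link 2001→2002:
ΣP(2002)Q(2001) = 7×17 + 51×13 + 3×93 = 119 + 663 + 279 = 1061
ΣP(2001)Q(2001) = 7×17 + 46×13 + 3×93 = 119 + 598 + 279 = 996
link = 1061/996 = 1.065261
Link 2002→2003:
ΣP(2003)Q(2002) = 7×17 + 61×12 + 3×84 = 119 + 732 + 252 = 1103
ΣP(2002)Q(2002) = 7×17 + 51×12 + 3×84 = 119 + 612 + 252 = 983
link = 1103/983 = 1.122075
Link 2003→2004:
ΣP(2004)Q(2003) = 7×15 + 77×13 + 3×70 = 105 + 1001 + 210 = 1316
ΣP(2003)Q(2003) = 7×15 + 61×13 + 3×70 = 105 + 793 + 210 = 1108
link = 1316/1108 = 1.187726
Chained index = 100 × 1.065261 × 1.122075 × 1.187726 = 141.9692

141.97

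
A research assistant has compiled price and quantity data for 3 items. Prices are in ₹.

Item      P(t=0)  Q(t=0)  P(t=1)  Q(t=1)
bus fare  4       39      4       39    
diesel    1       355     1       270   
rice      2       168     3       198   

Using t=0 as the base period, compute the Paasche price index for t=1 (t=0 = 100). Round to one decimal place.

124.1

Paasche price index uses current-period quantities as weights.
ΣP(t=1)·Q(t=1) = 4×39 + 1×270 + 3×198 = 156 + 270 + 594 = 1020
ΣP(t=0)·Q(t=1) = 4×39 + 1×270 + 2×198 = 156 + 270 + 396 = 822
Index = 1020 / 822 × 100 = 124.0876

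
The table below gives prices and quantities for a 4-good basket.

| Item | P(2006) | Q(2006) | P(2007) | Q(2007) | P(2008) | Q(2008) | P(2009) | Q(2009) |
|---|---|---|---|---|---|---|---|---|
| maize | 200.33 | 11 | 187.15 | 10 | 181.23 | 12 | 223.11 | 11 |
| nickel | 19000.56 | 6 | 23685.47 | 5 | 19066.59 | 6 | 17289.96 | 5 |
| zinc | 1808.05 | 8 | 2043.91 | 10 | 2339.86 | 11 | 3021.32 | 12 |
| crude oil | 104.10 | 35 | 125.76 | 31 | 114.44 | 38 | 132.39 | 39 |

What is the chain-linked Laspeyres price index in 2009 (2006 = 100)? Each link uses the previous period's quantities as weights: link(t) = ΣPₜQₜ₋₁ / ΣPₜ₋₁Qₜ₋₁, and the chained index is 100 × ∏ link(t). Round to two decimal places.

103.93

Link 2006→2007:
ΣP(2007)Q(2006) = 187.15×11 + 23685.47×6 + 2043.91×8 + 125.76×35 = 2058.65 + 142112.82 + 16351.28 + 4401.6 = 164924.35
ΣP(2006)Q(2006) = 200.33×11 + 19000.56×6 + 1808.05×8 + 104.10×35 = 2203.63 + 114003.36 + 14464.4 + 3643.5 = 134314.89
link = 164924.35/134314.89 = 1.227893
Link 2007→2008:
ΣP(2008)Q(2007) = 181.23×10 + 19066.59×5 + 2339.86×10 + 114.44×31 = 1812.3 + 95332.95 + 23398.6 + 3547.64 = 124091.49
ΣP(2007)Q(2007) = 187.15×10 + 23685.47×5 + 2043.91×10 + 125.76×31 = 1871.5 + 118427.35 + 20439.1 + 3898.56 = 144636.51
link = 124091.49/144636.51 = 0.857954
Link 2008→2009:
ΣP(2009)Q(2008) = 223.11×12 + 17289.96×6 + 3021.32×11 + 132.39×38 = 2677.32 + 103739.76 + 33234.52 + 5030.82 = 144682.42
ΣP(2008)Q(2008) = 181.23×12 + 19066.59×6 + 2339.86×11 + 114.44×38 = 2174.76 + 114399.54 + 25738.46 + 4348.72 = 146661.48
link = 144682.42/146661.48 = 0.986506
Chained index = 100 × 1.227893 × 0.857954 × 0.986506 = 103.9260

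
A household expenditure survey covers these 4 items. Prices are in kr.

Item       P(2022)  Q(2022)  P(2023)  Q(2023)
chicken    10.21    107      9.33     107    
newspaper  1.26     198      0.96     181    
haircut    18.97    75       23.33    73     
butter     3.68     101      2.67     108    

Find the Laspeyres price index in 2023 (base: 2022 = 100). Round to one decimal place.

102.3

Laspeyres price index uses base-period quantities as weights.
ΣP(2023)·Q(2022) = 9.33×107 + 0.96×198 + 23.33×75 + 2.67×101 = 998.31 + 190.08 + 1749.75 + 269.67 = 3207.81
ΣP(2022)·Q(2022) = 10.21×107 + 1.26×198 + 18.97×75 + 3.68×101 = 1092.47 + 249.48 + 1422.75 + 371.68 = 3136.38
Index = 3207.81 / 3136.38 × 100 = 102.2775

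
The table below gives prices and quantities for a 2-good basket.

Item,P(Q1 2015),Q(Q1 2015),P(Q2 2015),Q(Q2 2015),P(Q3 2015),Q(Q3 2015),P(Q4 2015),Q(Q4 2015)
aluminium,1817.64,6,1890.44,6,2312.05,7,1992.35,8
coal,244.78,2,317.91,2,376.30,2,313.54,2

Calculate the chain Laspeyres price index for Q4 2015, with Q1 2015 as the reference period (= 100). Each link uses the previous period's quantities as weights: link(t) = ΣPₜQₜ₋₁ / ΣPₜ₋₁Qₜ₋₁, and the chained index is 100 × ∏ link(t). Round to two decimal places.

Link Q1 2015→Q2 2015:
ΣP(Q2 2015)Q(Q1 2015) = 1890.44×6 + 317.91×2 = 11342.64 + 635.82 = 11978.46
ΣP(Q1 2015)Q(Q1 2015) = 1817.64×6 + 244.78×2 = 10905.84 + 489.56 = 11395.4
link = 11978.46/11395.4 = 1.051166
Link Q2 2015→Q3 2015:
ΣP(Q3 2015)Q(Q2 2015) = 2312.05×6 + 376.30×2 = 13872.3 + 752.6 = 14624.9
ΣP(Q2 2015)Q(Q2 2015) = 1890.44×6 + 317.91×2 = 11342.64 + 635.82 = 11978.46
link = 14624.9/11978.46 = 1.220933
Link Q3 2015→Q4 2015:
ΣP(Q4 2015)Q(Q3 2015) = 1992.35×7 + 313.54×2 = 13946.45 + 627.08 = 14573.53
ΣP(Q3 2015)Q(Q3 2015) = 2312.05×7 + 376.30×2 = 16184.35 + 752.6 = 16936.95
link = 14573.53/16936.95 = 0.860458
Chained index = 100 × 1.051166 × 1.220933 × 0.860458 = 110.4315

110.43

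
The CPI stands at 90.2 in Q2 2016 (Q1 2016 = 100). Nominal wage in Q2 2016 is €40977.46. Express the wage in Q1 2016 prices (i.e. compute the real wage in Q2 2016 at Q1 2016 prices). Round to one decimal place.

Real = Nominal ÷ (Index/100) = 40977.46 ÷ (90.2/100)
     = 40977.46 ÷ 0.902 = 45429.5565

45429.6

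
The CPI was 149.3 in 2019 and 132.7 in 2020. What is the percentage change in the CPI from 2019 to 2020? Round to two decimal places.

-11.12%

Change = (132.7 − 149.3) / 149.3 × 100
       = -16.6 / 149.3 × 100 = -11.1186%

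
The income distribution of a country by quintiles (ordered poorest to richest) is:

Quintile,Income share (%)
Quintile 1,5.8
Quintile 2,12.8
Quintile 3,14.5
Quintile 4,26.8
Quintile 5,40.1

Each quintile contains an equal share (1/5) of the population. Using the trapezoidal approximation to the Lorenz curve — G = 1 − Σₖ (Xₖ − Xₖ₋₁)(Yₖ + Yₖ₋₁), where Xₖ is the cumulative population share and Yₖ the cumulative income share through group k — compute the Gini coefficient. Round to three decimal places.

Cumulative income shares Yₖ: 0.0580, 0.1860, 0.3310, 0.5990, 1.0000
Σ (Xₖ−Xₖ₋₁)(Yₖ+Yₖ₋₁) = (1/5)(0.0580+0.0000) + (1/5)(0.1860+0.0580) + (1/5)(0.3310+0.1860) + (1/5)(0.5990+0.3310) + (1/5)(1.0000+0.5990)
  = 0.0116 + 0.0488 + 0.1034 + 0.1860 + 0.3198 = 0.6696
G = 1 − 0.6696 = 0.3304

0.330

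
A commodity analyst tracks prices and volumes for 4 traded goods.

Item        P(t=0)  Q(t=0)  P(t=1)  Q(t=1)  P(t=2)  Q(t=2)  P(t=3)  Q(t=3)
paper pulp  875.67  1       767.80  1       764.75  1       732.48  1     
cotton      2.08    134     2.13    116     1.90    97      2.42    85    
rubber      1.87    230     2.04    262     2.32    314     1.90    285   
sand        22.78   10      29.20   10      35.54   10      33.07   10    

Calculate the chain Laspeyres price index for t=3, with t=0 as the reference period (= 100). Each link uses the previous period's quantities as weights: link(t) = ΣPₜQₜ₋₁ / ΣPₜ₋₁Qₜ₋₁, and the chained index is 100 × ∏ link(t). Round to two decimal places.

Link t=0→t=1:
ΣP(t=1)Q(t=0) = 767.80×1 + 2.13×134 + 2.04×230 + 29.20×10 = 767.8 + 285.42 + 469.2 + 292 = 1814.42
ΣP(t=0)Q(t=0) = 875.67×1 + 2.08×134 + 1.87×230 + 22.78×10 = 875.67 + 278.72 + 430.1 + 227.8 = 1812.29
link = 1814.42/1812.29 = 1.001175
Link t=1→t=2:
ΣP(t=2)Q(t=1) = 764.75×1 + 1.90×116 + 2.32×262 + 35.54×10 = 764.75 + 220.4 + 607.84 + 355.4 = 1948.39
ΣP(t=1)Q(t=1) = 767.80×1 + 2.13×116 + 2.04×262 + 29.20×10 = 767.8 + 247.08 + 534.48 + 292 = 1841.36
link = 1948.39/1841.36 = 1.058126
Link t=2→t=3:
ΣP(t=3)Q(t=2) = 732.48×1 + 2.42×97 + 1.90×314 + 33.07×10 = 732.48 + 234.74 + 596.6 + 330.7 = 1894.52
ΣP(t=2)Q(t=2) = 764.75×1 + 1.90×97 + 2.32×314 + 35.54×10 = 764.75 + 184.3 + 728.48 + 355.4 = 2032.93
link = 1894.52/2032.93 = 0.931916
Chained index = 100 × 1.001175 × 1.058126 × 0.931916 = 98.7243

98.72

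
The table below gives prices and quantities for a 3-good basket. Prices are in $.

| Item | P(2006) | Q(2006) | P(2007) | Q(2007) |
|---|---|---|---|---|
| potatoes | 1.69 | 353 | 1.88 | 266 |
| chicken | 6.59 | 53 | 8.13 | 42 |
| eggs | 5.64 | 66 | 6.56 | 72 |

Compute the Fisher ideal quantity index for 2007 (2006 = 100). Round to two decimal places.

85.96

Laspeyres component (base-period weights):
ΣP(2006)Q(2007) = 1.69×266 + 6.59×42 + 5.64×72 = 449.54 + 276.78 + 406.08 = 1132.4
ΣP(2006)Q(2006) = 1.69×353 + 6.59×53 + 5.64×66 = 596.57 + 349.27 + 372.24 = 1318.08
L = 1132.4 / 1318.08 × 100 = 85.9128
Paasche component (current-period weights):
ΣP(2007)Q(2007) = 1.88×266 + 8.13×42 + 6.56×72 = 500.08 + 341.46 + 472.32 = 1313.86
ΣP(2007)Q(2006) = 1.88×353 + 8.13×53 + 6.56×66 = 663.64 + 430.89 + 432.96 = 1527.49
P = 1313.86 / 1527.49 × 100 = 86.0143
Fisher = √(L × P) = √(85.9128 × 86.0143) = 85.9636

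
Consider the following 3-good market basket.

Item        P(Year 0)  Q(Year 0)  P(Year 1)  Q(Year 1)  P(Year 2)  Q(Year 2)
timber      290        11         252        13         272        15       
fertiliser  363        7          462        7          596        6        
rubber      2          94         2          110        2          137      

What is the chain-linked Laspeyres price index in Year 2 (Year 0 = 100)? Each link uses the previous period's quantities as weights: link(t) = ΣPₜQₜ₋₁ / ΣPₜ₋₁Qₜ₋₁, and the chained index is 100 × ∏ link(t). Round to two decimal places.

123.27

Link Year 0→Year 1:
ΣP(Year 1)Q(Year 0) = 252×11 + 462×7 + 2×94 = 2772 + 3234 + 188 = 6194
ΣP(Year 0)Q(Year 0) = 290×11 + 363×7 + 2×94 = 3190 + 2541 + 188 = 5919
link = 6194/5919 = 1.046461
Link Year 1→Year 2:
ΣP(Year 2)Q(Year 1) = 272×13 + 596×7 + 2×110 = 3536 + 4172 + 220 = 7928
ΣP(Year 1)Q(Year 1) = 252×13 + 462×7 + 2×110 = 3276 + 3234 + 220 = 6730
link = 7928/6730 = 1.178009
Chained index = 100 × 1.046461 × 1.178009 = 123.2740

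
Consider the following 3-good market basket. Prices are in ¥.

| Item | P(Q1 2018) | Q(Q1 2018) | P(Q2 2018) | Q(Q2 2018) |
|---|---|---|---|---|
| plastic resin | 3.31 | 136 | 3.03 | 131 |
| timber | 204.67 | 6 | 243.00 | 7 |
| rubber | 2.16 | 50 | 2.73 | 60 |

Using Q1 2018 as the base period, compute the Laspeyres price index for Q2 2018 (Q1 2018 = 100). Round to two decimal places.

Laspeyres price index uses base-period quantities as weights.
ΣP(Q2 2018)·Q(Q1 2018) = 3.03×136 + 243.00×6 + 2.73×50 = 412.08 + 1458 + 136.5 = 2006.58
ΣP(Q1 2018)·Q(Q1 2018) = 3.31×136 + 204.67×6 + 2.16×50 = 450.16 + 1228.02 + 108 = 1786.18
Index = 2006.58 / 1786.18 × 100 = 112.3392

112.34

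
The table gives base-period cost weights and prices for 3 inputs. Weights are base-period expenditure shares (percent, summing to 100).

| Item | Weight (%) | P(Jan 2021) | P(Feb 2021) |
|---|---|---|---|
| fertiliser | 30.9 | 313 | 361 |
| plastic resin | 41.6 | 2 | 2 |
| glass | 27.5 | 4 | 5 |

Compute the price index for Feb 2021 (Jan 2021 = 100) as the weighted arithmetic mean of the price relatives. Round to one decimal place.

fertiliser: 30.9 × (361/313) = 30.9 × 1.153355 = 35.6387
plastic resin: 41.6 × (2/2) = 41.6 × 1.000000 = 41.6000
glass: 27.5 × (5/4) = 27.5 × 1.250000 = 34.3750
Index = Σ wᵢ·(p₁ᵢ/p₀ᵢ) = 35.6387 + 41.6000 + 34.3750 = 111.6137

111.6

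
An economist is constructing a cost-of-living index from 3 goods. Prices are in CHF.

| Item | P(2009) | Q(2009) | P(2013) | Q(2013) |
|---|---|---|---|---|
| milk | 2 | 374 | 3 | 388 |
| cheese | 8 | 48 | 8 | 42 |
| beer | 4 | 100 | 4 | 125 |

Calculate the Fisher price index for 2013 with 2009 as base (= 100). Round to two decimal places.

Laspeyres component (base-period weights):
ΣP(2013)Q(2009) = 3×374 + 8×48 + 4×100 = 1122 + 384 + 400 = 1906
ΣP(2009)Q(2009) = 2×374 + 8×48 + 4×100 = 748 + 384 + 400 = 1532
L = 1906 / 1532 × 100 = 124.4125
Paasche component (current-period weights):
ΣP(2013)Q(2013) = 3×388 + 8×42 + 4×125 = 1164 + 336 + 500 = 2000
ΣP(2009)Q(2013) = 2×388 + 8×42 + 4×125 = 776 + 336 + 500 = 1612
P = 2000 / 1612 × 100 = 124.0695
Fisher = √(L × P) = √(124.4125 × 124.0695) = 124.2409

124.24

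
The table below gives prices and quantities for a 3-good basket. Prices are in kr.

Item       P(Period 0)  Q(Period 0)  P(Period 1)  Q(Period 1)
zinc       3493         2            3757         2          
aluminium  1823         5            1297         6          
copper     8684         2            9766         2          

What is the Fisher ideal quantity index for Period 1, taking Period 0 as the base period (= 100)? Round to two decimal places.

104.65

Laspeyres component (base-period weights):
ΣP(Period 0)Q(Period 1) = 3493×2 + 1823×6 + 8684×2 = 6986 + 10938 + 17368 = 35292
ΣP(Period 0)Q(Period 0) = 3493×2 + 1823×5 + 8684×2 = 6986 + 9115 + 17368 = 33469
L = 35292 / 33469 × 100 = 105.4468
Paasche component (current-period weights):
ΣP(Period 1)Q(Period 1) = 3757×2 + 1297×6 + 9766×2 = 7514 + 7782 + 19532 = 34828
ΣP(Period 1)Q(Period 0) = 3757×2 + 1297×5 + 9766×2 = 7514 + 6485 + 19532 = 33531
P = 34828 / 33531 × 100 = 103.8681
Fisher = √(L × P) = √(105.4468 × 103.8681) = 104.6545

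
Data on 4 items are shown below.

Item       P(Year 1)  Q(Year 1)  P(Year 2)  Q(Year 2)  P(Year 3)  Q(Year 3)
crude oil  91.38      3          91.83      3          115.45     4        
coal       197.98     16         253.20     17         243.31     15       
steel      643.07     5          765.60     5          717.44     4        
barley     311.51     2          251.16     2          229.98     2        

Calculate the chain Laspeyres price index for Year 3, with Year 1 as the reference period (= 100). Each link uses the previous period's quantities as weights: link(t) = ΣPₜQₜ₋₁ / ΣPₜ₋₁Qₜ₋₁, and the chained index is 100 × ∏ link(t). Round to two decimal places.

113.83

Link Year 1→Year 2:
ΣP(Year 2)Q(Year 1) = 91.83×3 + 253.20×16 + 765.60×5 + 251.16×2 = 275.49 + 4051.2 + 3828 + 502.32 = 8657.01
ΣP(Year 1)Q(Year 1) = 91.38×3 + 197.98×16 + 643.07×5 + 311.51×2 = 274.14 + 3167.68 + 3215.35 + 623.02 = 7280.19
link = 8657.01/7280.19 = 1.189119
Link Year 2→Year 3:
ΣP(Year 3)Q(Year 2) = 115.45×3 + 243.31×17 + 717.44×5 + 229.98×2 = 346.35 + 4136.27 + 3587.2 + 459.96 = 8529.78
ΣP(Year 2)Q(Year 2) = 91.83×3 + 253.20×17 + 765.60×5 + 251.16×2 = 275.49 + 4304.4 + 3828 + 502.32 = 8910.21
link = 8529.78/8910.21 = 0.957304
Chained index = 100 × 1.189119 × 0.957304 = 113.8348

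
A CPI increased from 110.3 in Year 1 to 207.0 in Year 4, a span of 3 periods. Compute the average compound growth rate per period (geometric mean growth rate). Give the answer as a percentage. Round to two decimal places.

23.35%

Growth factor = (207.0/110.3)^(1/3) = (1.876700)^(1/3) = 1.233479
Growth rate = 1.233479 − 1 = 0.233479 = 23.3479%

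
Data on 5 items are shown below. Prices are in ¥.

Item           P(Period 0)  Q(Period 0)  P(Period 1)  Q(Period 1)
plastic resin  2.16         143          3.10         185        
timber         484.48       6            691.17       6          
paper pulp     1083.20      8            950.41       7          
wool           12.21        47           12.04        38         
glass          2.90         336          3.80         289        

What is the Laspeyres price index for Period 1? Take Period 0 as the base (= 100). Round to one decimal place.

Laspeyres price index uses base-period quantities as weights.
ΣP(Period 1)·Q(Period 0) = 3.10×143 + 691.17×6 + 950.41×8 + 12.04×47 + 3.80×336 = 443.3 + 4147.02 + 7603.28 + 565.88 + 1276.8 = 14036.28
ΣP(Period 0)·Q(Period 0) = 2.16×143 + 484.48×6 + 1083.20×8 + 12.21×47 + 2.90×336 = 308.88 + 2906.88 + 8665.6 + 573.87 + 974.4 = 13429.63
Index = 14036.28 / 13429.63 × 100 = 104.5173

104.5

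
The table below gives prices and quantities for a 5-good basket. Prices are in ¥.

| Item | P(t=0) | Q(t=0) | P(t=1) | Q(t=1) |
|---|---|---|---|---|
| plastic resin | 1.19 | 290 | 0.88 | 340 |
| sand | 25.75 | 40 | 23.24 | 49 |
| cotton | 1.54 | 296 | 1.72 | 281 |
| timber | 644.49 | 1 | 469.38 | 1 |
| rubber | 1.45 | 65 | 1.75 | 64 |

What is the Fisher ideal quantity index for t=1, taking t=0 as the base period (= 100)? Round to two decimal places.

Laspeyres component (base-period weights):
ΣP(t=0)Q(t=1) = 1.19×340 + 25.75×49 + 1.54×281 + 644.49×1 + 1.45×64 = 404.6 + 1261.75 + 432.74 + 644.49 + 92.8 = 2836.38
ΣP(t=0)Q(t=0) = 1.19×290 + 25.75×40 + 1.54×296 + 644.49×1 + 1.45×65 = 345.1 + 1030 + 455.84 + 644.49 + 94.25 = 2569.68
L = 2836.38 / 2569.68 × 100 = 110.3787
Paasche component (current-period weights):
ΣP(t=1)Q(t=1) = 0.88×340 + 23.24×49 + 1.72×281 + 469.38×1 + 1.75×64 = 299.2 + 1138.76 + 483.32 + 469.38 + 112 = 2502.66
ΣP(t=1)Q(t=0) = 0.88×290 + 23.24×40 + 1.72×296 + 469.38×1 + 1.75×65 = 255.2 + 929.6 + 509.12 + 469.38 + 113.75 = 2277.05
P = 2502.66 / 2277.05 × 100 = 109.9080
Fisher = √(L × P) = √(110.3787 × 109.9080) = 110.1431

110.14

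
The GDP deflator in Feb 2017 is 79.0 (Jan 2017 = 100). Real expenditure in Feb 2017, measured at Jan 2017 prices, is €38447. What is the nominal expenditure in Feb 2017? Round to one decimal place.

Nominal = Real × (Index/100) = 38447 × (79.0/100)
        = 38447 × 0.790 = 30373.1300

30373.1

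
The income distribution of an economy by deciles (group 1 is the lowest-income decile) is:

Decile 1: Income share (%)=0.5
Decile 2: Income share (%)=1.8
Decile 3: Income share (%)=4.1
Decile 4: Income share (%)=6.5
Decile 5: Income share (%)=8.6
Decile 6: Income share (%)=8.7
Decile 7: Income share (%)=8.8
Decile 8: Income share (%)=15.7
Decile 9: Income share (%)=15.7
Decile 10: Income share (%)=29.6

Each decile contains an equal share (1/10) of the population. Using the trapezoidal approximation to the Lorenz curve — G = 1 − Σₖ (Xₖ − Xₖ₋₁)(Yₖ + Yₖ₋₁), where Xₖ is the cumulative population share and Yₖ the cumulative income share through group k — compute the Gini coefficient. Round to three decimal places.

0.424

Cumulative income shares Yₖ: 0.0050, 0.0230, 0.0640, 0.1290, 0.2150, 0.3020, 0.3900, 0.5470, 0.7040, 1.0000
Σ (Xₖ−Xₖ₋₁)(Yₖ+Yₖ₋₁) = (1/10)(0.0050+0.0000) + (1/10)(0.0230+0.0050) + (1/10)(0.0640+0.0230) + (1/10)(0.1290+0.0640) + (1/10)(0.2150+0.1290) + (1/10)(0.3020+0.2150) + (1/10)(0.3900+0.3020) + (1/10)(0.5470+0.3900) + (1/10)(0.7040+0.5470) + (1/10)(1.0000+0.7040)
  = 0.0005 + 0.0028 + 0.0087 + 0.0193 + 0.0344 + 0.0517 + 0.0692 + 0.0937 + 0.1251 + 0.1704 = 0.5758
G = 1 − 0.5758 = 0.4242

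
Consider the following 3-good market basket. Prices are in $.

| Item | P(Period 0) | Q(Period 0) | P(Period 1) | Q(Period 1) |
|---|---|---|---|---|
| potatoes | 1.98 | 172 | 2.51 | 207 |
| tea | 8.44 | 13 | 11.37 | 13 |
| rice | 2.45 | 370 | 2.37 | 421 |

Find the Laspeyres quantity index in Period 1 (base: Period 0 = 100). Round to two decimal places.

114.32

Laspeyres quantity index uses base-period prices as weights.
ΣP(Period 0)·Q(Period 1) = 1.98×207 + 8.44×13 + 2.45×421 = 409.86 + 109.72 + 1031.45 = 1551.03
ΣP(Period 0)·Q(Period 0) = 1.98×172 + 8.44×13 + 2.45×370 = 340.56 + 109.72 + 906.5 = 1356.78
Index = 1551.03 / 1356.78 × 100 = 114.3170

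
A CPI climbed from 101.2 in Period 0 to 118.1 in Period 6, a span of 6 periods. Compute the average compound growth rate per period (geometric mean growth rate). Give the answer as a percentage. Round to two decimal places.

Growth factor = (118.1/101.2)^(1/6) = (1.166996)^(1/6) = 1.026073
Growth rate = 1.026073 − 1 = 0.026073 = 2.6073%

2.61%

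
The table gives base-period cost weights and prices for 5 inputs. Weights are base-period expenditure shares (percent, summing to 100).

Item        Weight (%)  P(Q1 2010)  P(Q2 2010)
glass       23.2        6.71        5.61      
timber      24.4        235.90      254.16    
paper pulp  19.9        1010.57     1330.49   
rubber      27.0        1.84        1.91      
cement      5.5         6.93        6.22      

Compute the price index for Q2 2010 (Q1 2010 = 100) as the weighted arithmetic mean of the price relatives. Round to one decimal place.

104.8

glass: 23.2 × (5.61/6.71) = 23.2 × 0.836066 = 19.3967
timber: 24.4 × (254.16/235.90) = 24.4 × 1.077406 = 26.2887
paper pulp: 19.9 × (1330.49/1010.57) = 19.9 × 1.316574 = 26.1998
rubber: 27.0 × (1.91/1.84) = 27.0 × 1.038043 = 28.0272
cement: 5.5 × (6.22/6.93) = 5.5 × 0.897547 = 4.9365
Index = Σ wᵢ·(p₁ᵢ/p₀ᵢ) = 19.3967 + 26.2887 + 26.1998 + 28.0272 + 4.9365 = 104.8489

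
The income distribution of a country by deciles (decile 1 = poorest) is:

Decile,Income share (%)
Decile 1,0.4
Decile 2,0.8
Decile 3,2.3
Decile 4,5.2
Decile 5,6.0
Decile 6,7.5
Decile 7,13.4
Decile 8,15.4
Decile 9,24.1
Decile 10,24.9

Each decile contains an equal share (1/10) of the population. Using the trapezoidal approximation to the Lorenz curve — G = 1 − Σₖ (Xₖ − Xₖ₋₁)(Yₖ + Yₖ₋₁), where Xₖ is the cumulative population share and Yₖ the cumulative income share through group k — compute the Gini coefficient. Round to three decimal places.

0.475

Cumulative income shares Yₖ: 0.0040, 0.0120, 0.0350, 0.0870, 0.1470, 0.2220, 0.3560, 0.5100, 0.7510, 1.0000
Σ (Xₖ−Xₖ₋₁)(Yₖ+Yₖ₋₁) = (1/10)(0.0040+0.0000) + (1/10)(0.0120+0.0040) + (1/10)(0.0350+0.0120) + (1/10)(0.0870+0.0350) + (1/10)(0.1470+0.0870) + (1/10)(0.2220+0.1470) + (1/10)(0.3560+0.2220) + (1/10)(0.5100+0.3560) + (1/10)(0.7510+0.5100) + (1/10)(1.0000+0.7510)
  = 0.0004 + 0.0016 + 0.0047 + 0.0122 + 0.0234 + 0.0369 + 0.0578 + 0.0866 + 0.1261 + 0.1751 = 0.5248
G = 1 − 0.5248 = 0.4752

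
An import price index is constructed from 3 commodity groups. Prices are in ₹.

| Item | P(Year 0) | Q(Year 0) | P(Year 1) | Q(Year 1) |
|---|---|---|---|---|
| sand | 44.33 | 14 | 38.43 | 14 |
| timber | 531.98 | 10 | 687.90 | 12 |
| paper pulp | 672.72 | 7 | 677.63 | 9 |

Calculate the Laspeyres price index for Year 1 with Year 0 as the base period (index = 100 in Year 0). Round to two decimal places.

Laspeyres price index uses base-period quantities as weights.
ΣP(Year 1)·Q(Year 0) = 38.43×14 + 687.90×10 + 677.63×7 = 538.02 + 6879 + 4743.41 = 12160.43
ΣP(Year 0)·Q(Year 0) = 44.33×14 + 531.98×10 + 672.72×7 = 620.62 + 5319.8 + 4709.04 = 10649.46
Index = 12160.43 / 10649.46 × 100 = 114.1882

114.19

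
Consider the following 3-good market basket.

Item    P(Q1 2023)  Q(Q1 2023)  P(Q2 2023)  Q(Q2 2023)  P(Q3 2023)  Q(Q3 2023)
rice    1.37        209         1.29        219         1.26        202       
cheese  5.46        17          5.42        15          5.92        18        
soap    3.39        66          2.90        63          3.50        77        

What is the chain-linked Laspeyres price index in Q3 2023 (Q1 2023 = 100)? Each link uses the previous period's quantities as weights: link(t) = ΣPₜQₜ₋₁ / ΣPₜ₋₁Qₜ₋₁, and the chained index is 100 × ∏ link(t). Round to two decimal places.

98.25

Link Q1 2023→Q2 2023:
ΣP(Q2 2023)Q(Q1 2023) = 1.29×209 + 5.42×17 + 2.90×66 = 269.61 + 92.14 + 191.4 = 553.15
ΣP(Q1 2023)Q(Q1 2023) = 1.37×209 + 5.46×17 + 3.39×66 = 286.33 + 92.82 + 223.74 = 602.89
link = 553.15/602.89 = 0.917497
Link Q2 2023→Q3 2023:
ΣP(Q3 2023)Q(Q2 2023) = 1.26×219 + 5.92×15 + 3.50×63 = 275.94 + 88.8 + 220.5 = 585.24
ΣP(Q2 2023)Q(Q2 2023) = 1.29×219 + 5.42×15 + 2.90×63 = 282.51 + 81.3 + 182.7 = 546.51
link = 585.24/546.51 = 1.070868
Chained index = 100 × 0.917497 × 1.070868 = 98.2518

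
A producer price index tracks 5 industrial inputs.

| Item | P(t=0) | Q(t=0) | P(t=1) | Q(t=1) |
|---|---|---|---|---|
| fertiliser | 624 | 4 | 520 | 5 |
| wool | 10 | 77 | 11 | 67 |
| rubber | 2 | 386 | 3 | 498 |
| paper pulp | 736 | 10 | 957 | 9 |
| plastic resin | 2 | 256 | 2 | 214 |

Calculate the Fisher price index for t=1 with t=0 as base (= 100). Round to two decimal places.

118.06

Laspeyres component (base-period weights):
ΣP(t=1)Q(t=0) = 520×4 + 11×77 + 3×386 + 957×10 + 2×256 = 2080 + 847 + 1158 + 9570 + 512 = 14167
ΣP(t=0)Q(t=0) = 624×4 + 10×77 + 2×386 + 736×10 + 2×256 = 2496 + 770 + 772 + 7360 + 512 = 11910
L = 14167 / 11910 × 100 = 118.9505
Paasche component (current-period weights):
ΣP(t=1)Q(t=1) = 520×5 + 11×67 + 3×498 + 957×9 + 2×214 = 2600 + 737 + 1494 + 8613 + 428 = 13872
ΣP(t=0)Q(t=1) = 624×5 + 10×67 + 2×498 + 736×9 + 2×214 = 3120 + 670 + 996 + 6624 + 428 = 11838
P = 13872 / 11838 × 100 = 117.1820
Fisher = √(L × P) = √(118.9505 × 117.1820) = 118.0629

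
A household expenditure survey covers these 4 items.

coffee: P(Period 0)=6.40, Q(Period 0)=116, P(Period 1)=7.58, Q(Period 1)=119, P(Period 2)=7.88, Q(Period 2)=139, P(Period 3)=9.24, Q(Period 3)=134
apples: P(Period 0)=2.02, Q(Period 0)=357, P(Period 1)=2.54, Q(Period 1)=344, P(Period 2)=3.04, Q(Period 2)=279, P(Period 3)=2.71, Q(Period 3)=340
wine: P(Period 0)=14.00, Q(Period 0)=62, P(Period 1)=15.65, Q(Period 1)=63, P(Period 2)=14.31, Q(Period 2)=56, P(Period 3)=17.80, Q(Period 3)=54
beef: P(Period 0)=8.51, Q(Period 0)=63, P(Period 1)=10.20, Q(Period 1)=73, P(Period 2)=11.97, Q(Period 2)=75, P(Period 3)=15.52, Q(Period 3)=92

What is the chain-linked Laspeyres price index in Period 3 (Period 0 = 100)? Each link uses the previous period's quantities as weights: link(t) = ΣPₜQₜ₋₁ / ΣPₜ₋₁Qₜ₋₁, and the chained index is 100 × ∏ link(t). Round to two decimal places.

Link Period 0→Period 1:
ΣP(Period 1)Q(Period 0) = 7.58×116 + 2.54×357 + 15.65×62 + 10.20×63 = 879.28 + 906.78 + 970.3 + 642.6 = 3398.96
ΣP(Period 0)Q(Period 0) = 6.40×116 + 2.02×357 + 14.00×62 + 8.51×63 = 742.4 + 721.14 + 868 + 536.13 = 2867.67
link = 3398.96/2867.67 = 1.185269
Link Period 1→Period 2:
ΣP(Period 2)Q(Period 1) = 7.88×119 + 3.04×344 + 14.31×63 + 11.97×73 = 937.72 + 1045.76 + 901.53 + 873.81 = 3758.82
ΣP(Period 1)Q(Period 1) = 7.58×119 + 2.54×344 + 15.65×63 + 10.20×73 = 902.02 + 873.76 + 985.95 + 744.6 = 3506.33
link = 3758.82/3506.33 = 1.072010
Link Period 2→Period 3:
ΣP(Period 3)Q(Period 2) = 9.24×139 + 2.71×279 + 17.80×56 + 15.52×75 = 1284.36 + 756.09 + 996.8 + 1164 = 4201.25
ΣP(Period 2)Q(Period 2) = 7.88×139 + 3.04×279 + 14.31×56 + 11.97×75 = 1095.32 + 848.16 + 801.36 + 897.75 = 3642.59
link = 4201.25/3642.59 = 1.153369
Chained index = 100 × 1.185269 × 1.072010 × 1.153369 = 146.5493

146.55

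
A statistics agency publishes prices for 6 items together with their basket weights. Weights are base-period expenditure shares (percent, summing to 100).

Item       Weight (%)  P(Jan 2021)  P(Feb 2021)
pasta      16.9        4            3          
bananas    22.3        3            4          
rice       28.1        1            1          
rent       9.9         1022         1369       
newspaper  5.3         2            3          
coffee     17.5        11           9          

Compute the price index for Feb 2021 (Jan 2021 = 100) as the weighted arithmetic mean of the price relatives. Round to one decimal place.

pasta: 16.9 × (3/4) = 16.9 × 0.750000 = 12.6750
bananas: 22.3 × (4/3) = 22.3 × 1.333333 = 29.7333
rice: 28.1 × (1/1) = 28.1 × 1.000000 = 28.1000
rent: 9.9 × (1369/1022) = 9.9 × 1.339530 = 13.2614
newspaper: 5.3 × (3/2) = 5.3 × 1.500000 = 7.9500
coffee: 17.5 × (9/11) = 17.5 × 0.818182 = 14.3182
Index = Σ wᵢ·(p₁ᵢ/p₀ᵢ) = 12.6750 + 29.7333 + 28.1000 + 13.2614 + 7.9500 + 14.3182 = 106.0379

106.0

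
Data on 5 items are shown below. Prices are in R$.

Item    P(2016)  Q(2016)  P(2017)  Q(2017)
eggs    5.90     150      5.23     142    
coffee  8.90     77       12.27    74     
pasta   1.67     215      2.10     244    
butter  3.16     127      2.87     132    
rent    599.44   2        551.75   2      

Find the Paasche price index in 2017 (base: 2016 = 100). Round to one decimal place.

103.6

Paasche price index uses current-period quantities as weights.
ΣP(2017)·Q(2017) = 5.23×142 + 12.27×74 + 2.10×244 + 2.87×132 + 551.75×2 = 742.66 + 907.98 + 512.4 + 378.84 + 1103.5 = 3645.38
ΣP(2016)·Q(2017) = 5.90×142 + 8.90×74 + 1.67×244 + 3.16×132 + 599.44×2 = 837.8 + 658.6 + 407.48 + 417.12 + 1198.88 = 3519.88
Index = 3645.38 / 3519.88 × 100 = 103.5655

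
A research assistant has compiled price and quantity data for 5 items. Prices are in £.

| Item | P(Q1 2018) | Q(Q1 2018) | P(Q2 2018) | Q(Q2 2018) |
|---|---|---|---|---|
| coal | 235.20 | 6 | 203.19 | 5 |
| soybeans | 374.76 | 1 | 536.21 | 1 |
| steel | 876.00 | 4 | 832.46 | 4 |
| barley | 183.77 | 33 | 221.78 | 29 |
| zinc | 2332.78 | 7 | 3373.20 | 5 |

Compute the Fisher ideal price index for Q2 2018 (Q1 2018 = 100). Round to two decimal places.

Laspeyres component (base-period weights):
ΣP(Q2 2018)Q(Q1 2018) = 203.19×6 + 536.21×1 + 832.46×4 + 221.78×33 + 3373.20×7 = 1219.14 + 536.21 + 3329.84 + 7318.74 + 23612.4 = 36016.33
ΣP(Q1 2018)Q(Q1 2018) = 235.20×6 + 374.76×1 + 876.00×4 + 183.77×33 + 2332.78×7 = 1411.2 + 374.76 + 3504 + 6064.41 + 16329.46 = 27683.83
L = 36016.33 / 27683.83 × 100 = 130.0988
Paasche component (current-period weights):
ΣP(Q2 2018)Q(Q2 2018) = 203.19×5 + 536.21×1 + 832.46×4 + 221.78×29 + 3373.20×5 = 1015.95 + 536.21 + 3329.84 + 6431.62 + 16866 = 28179.62
ΣP(Q1 2018)Q(Q2 2018) = 235.20×5 + 374.76×1 + 876.00×4 + 183.77×29 + 2332.78×5 = 1176 + 374.76 + 3504 + 5329.33 + 11663.9 = 22047.99
P = 28179.62 / 22047.99 × 100 = 127.8104
Fisher = √(L × P) = √(130.0988 × 127.8104) = 128.9495

128.95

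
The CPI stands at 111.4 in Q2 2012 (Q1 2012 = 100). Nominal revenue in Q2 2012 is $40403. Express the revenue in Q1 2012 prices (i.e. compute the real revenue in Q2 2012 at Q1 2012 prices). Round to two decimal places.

Real = Nominal ÷ (Index/100) = 40403 ÷ (111.4/100)
     = 40403 ÷ 1.114 = 36268.4022

36268.40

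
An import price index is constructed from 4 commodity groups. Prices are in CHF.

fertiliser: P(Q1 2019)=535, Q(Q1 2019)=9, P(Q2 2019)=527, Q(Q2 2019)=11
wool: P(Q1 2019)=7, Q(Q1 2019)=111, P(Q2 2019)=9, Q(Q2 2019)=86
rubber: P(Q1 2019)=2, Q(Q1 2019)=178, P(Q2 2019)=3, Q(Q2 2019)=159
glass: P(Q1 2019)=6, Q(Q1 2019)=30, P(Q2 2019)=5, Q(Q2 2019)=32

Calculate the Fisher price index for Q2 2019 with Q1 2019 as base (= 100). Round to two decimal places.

103.94

Laspeyres component (base-period weights):
ΣP(Q2 2019)Q(Q1 2019) = 527×9 + 9×111 + 3×178 + 5×30 = 4743 + 999 + 534 + 150 = 6426
ΣP(Q1 2019)Q(Q1 2019) = 535×9 + 7×111 + 2×178 + 6×30 = 4815 + 777 + 356 + 180 = 6128
L = 6426 / 6128 × 100 = 104.8629
Paasche component (current-period weights):
ΣP(Q2 2019)Q(Q2 2019) = 527×11 + 9×86 + 3×159 + 5×32 = 5797 + 774 + 477 + 160 = 7208
ΣP(Q1 2019)Q(Q2 2019) = 535×11 + 7×86 + 2×159 + 6×32 = 5885 + 602 + 318 + 192 = 6997
P = 7208 / 6997 × 100 = 103.0156
Fisher = √(L × P) = √(104.8629 × 103.0156) = 103.9351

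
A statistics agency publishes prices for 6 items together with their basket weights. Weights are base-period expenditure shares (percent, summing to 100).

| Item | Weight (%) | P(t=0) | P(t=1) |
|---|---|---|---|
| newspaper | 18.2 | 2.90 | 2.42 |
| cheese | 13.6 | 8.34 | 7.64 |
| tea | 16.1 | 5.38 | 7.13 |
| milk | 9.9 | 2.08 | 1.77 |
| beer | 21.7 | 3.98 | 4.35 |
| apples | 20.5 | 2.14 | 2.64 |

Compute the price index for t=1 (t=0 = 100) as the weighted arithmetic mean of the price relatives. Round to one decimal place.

106.4

newspaper: 18.2 × (2.42/2.90) = 18.2 × 0.834483 = 15.1876
cheese: 13.6 × (7.64/8.34) = 13.6 × 0.916067 = 12.4585
tea: 16.1 × (7.13/5.38) = 16.1 × 1.325279 = 21.3370
milk: 9.9 × (1.77/2.08) = 9.9 × 0.850962 = 8.4245
beer: 21.7 × (4.35/3.98) = 21.7 × 1.092965 = 23.7173
apples: 20.5 × (2.64/2.14) = 20.5 × 1.233645 = 25.2897
Index = Σ wᵢ·(p₁ᵢ/p₀ᵢ) = 15.1876 + 12.4585 + 21.3370 + 8.4245 + 23.7173 + 25.2897 = 106.4147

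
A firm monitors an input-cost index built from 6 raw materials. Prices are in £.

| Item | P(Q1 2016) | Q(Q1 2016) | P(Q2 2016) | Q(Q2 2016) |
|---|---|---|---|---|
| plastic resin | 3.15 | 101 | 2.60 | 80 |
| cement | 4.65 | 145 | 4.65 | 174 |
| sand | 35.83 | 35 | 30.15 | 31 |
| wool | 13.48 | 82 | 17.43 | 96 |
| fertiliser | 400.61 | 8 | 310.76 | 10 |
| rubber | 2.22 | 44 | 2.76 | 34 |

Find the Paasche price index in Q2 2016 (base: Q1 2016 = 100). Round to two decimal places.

Paasche price index uses current-period quantities as weights.
ΣP(Q2 2016)·Q(Q2 2016) = 2.60×80 + 4.65×174 + 30.15×31 + 17.43×96 + 310.76×10 + 2.76×34 = 208 + 809.1 + 934.65 + 1673.28 + 3107.6 + 93.84 = 6826.47
ΣP(Q1 2016)·Q(Q2 2016) = 3.15×80 + 4.65×174 + 35.83×31 + 13.48×96 + 400.61×10 + 2.22×34 = 252 + 809.1 + 1110.73 + 1294.08 + 4006.1 + 75.48 = 7547.49
Index = 6826.47 / 7547.49 × 100 = 90.4469

90.45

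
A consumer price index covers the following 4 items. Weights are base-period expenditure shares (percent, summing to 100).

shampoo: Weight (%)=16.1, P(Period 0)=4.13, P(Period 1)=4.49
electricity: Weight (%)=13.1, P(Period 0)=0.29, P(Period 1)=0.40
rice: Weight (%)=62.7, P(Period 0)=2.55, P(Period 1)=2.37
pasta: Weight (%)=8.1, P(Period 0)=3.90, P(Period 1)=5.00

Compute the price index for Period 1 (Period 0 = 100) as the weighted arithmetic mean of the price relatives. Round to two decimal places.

104.23

shampoo: 16.1 × (4.49/4.13) = 16.1 × 1.087167 = 17.5034
electricity: 13.1 × (0.40/0.29) = 13.1 × 1.379310 = 18.0690
rice: 62.7 × (2.37/2.55) = 62.7 × 0.929412 = 58.2741
pasta: 8.1 × (5.00/3.90) = 8.1 × 1.282051 = 10.3846
Index = Σ wᵢ·(p₁ᵢ/p₀ᵢ) = 17.5034 + 18.0690 + 58.2741 + 10.3846 = 104.2311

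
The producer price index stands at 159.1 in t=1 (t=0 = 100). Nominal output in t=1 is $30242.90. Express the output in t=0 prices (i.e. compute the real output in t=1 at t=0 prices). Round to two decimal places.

Real = Nominal ÷ (Index/100) = 30242.90 ÷ (159.1/100)
     = 30242.90 ÷ 1.591 = 19008.7366

19008.74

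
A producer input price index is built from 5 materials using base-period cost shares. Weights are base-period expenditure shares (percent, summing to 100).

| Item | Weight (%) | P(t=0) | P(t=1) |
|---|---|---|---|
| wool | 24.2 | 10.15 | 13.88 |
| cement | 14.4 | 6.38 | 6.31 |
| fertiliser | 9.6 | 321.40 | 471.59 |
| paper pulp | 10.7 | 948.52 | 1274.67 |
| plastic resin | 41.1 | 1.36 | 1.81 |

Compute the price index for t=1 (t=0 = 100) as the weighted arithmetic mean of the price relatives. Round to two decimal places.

130.50

wool: 24.2 × (13.88/10.15) = 24.2 × 1.367488 = 33.0932
cement: 14.4 × (6.31/6.38) = 14.4 × 0.989028 = 14.2420
fertiliser: 9.6 × (471.59/321.40) = 9.6 × 1.467299 = 14.0861
paper pulp: 10.7 × (1274.67/948.52) = 10.7 × 1.343851 = 14.3792
plastic resin: 41.1 × (1.81/1.36) = 41.1 × 1.330882 = 54.6993
Index = Σ wᵢ·(p₁ᵢ/p₀ᵢ) = 33.0932 + 14.2420 + 14.0861 + 14.3792 + 54.6993 = 130.4998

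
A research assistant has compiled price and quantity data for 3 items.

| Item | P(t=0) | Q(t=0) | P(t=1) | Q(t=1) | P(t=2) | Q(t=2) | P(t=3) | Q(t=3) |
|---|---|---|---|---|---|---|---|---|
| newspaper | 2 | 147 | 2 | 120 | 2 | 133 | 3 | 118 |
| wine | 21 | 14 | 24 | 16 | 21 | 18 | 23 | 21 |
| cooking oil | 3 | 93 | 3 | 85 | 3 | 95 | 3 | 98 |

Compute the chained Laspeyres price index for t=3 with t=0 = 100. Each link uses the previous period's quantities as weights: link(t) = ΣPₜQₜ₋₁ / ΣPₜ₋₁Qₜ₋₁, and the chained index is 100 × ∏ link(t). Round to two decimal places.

117.15

Link t=0→t=1:
ΣP(t=1)Q(t=0) = 2×147 + 24×14 + 3×93 = 294 + 336 + 279 = 909
ΣP(t=0)Q(t=0) = 2×147 + 21×14 + 3×93 = 294 + 294 + 279 = 867
link = 909/867 = 1.048443
Link t=1→t=2:
ΣP(t=2)Q(t=1) = 2×120 + 21×16 + 3×85 = 240 + 336 + 255 = 831
ΣP(t=1)Q(t=1) = 2×120 + 24×16 + 3×85 = 240 + 384 + 255 = 879
link = 831/879 = 0.945392
Link t=2→t=3:
ΣP(t=3)Q(t=2) = 3×133 + 23×18 + 3×95 = 399 + 414 + 285 = 1098
ΣP(t=2)Q(t=2) = 2×133 + 21×18 + 3×95 = 266 + 378 + 285 = 929
link = 1098/929 = 1.181916
Chained index = 100 × 1.048443 × 0.945392 × 1.181916 = 117.1503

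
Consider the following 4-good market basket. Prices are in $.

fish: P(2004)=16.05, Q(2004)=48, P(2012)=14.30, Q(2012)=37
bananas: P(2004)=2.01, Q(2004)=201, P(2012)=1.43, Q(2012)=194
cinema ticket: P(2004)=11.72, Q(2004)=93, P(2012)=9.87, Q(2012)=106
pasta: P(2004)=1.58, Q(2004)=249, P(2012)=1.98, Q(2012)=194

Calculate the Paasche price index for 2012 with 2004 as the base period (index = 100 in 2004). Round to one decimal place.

88.3

Paasche price index uses current-period quantities as weights.
ΣP(2012)·Q(2012) = 14.30×37 + 1.43×194 + 9.87×106 + 1.98×194 = 529.1 + 277.42 + 1046.22 + 384.12 = 2236.86
ΣP(2004)·Q(2012) = 16.05×37 + 2.01×194 + 11.72×106 + 1.58×194 = 593.85 + 389.94 + 1242.32 + 306.52 = 2532.63
Index = 2236.86 / 2532.63 × 100 = 88.3216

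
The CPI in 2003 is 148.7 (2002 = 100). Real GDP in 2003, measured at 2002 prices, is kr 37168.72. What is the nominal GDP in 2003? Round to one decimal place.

55269.9

Nominal = Real × (Index/100) = 37168.72 × (148.7/100)
        = 37168.72 × 1.487 = 55269.8866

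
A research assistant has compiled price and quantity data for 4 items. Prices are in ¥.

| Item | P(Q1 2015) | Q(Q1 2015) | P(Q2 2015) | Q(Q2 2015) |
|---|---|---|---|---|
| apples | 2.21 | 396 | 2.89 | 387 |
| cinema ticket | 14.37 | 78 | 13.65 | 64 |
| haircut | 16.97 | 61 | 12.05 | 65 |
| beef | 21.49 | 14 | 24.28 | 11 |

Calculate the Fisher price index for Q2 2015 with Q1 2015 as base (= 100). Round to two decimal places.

Laspeyres component (base-period weights):
ΣP(Q2 2015)Q(Q1 2015) = 2.89×396 + 13.65×78 + 12.05×61 + 24.28×14 = 1144.44 + 1064.7 + 735.05 + 339.92 = 3284.11
ΣP(Q1 2015)Q(Q1 2015) = 2.21×396 + 14.37×78 + 16.97×61 + 21.49×14 = 875.16 + 1120.86 + 1035.17 + 300.86 = 3332.05
L = 3284.11 / 3332.05 × 100 = 98.5612
Paasche component (current-period weights):
ΣP(Q2 2015)Q(Q2 2015) = 2.89×387 + 13.65×64 + 12.05×65 + 24.28×11 = 1118.43 + 873.6 + 783.25 + 267.08 = 3042.36
ΣP(Q1 2015)Q(Q2 2015) = 2.21×387 + 14.37×64 + 16.97×65 + 21.49×11 = 855.27 + 919.68 + 1103.05 + 236.39 = 3114.39
P = 3042.36 / 3114.39 × 100 = 97.6872
Fisher = √(L × P) = √(98.5612 × 97.6872) = 98.1232

98.12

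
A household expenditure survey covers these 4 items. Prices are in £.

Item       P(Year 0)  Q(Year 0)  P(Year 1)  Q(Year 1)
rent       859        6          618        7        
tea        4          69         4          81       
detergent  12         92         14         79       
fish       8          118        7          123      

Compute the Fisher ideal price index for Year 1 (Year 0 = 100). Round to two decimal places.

80.78

Laspeyres component (base-period weights):
ΣP(Year 1)Q(Year 0) = 618×6 + 4×69 + 14×92 + 7×118 = 3708 + 276 + 1288 + 826 = 6098
ΣP(Year 0)Q(Year 0) = 859×6 + 4×69 + 12×92 + 8×118 = 5154 + 276 + 1104 + 944 = 7478
L = 6098 / 7478 × 100 = 81.5459
Paasche component (current-period weights):
ΣP(Year 1)Q(Year 1) = 618×7 + 4×81 + 14×79 + 7×123 = 4326 + 324 + 1106 + 861 = 6617
ΣP(Year 0)Q(Year 1) = 859×7 + 4×81 + 12×79 + 8×123 = 6013 + 324 + 948 + 984 = 8269
P = 6617 / 8269 × 100 = 80.0218
Fisher = √(L × P) = √(81.5459 × 80.0218) = 80.7802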